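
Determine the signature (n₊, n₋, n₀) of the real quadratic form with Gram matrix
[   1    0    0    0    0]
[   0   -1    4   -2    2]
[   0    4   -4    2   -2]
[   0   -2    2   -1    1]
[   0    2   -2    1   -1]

Answer: (2, 1, 2)

Derivation:
step 0: pivot 1 → sign +
step 1: pivot -1 → sign −
step 2: pivot 12 → sign +
step 3: row/col 3 already zero → sign 0
step 4: row/col 4 already zero → sign 0
signature = (2, 1, 2)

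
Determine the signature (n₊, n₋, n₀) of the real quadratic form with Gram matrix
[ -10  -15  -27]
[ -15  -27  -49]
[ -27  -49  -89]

step 0: pivot -10 → sign −
step 1: pivot -9/2 → sign −
step 2: pivot -2/45 → sign −
signature = (0, 3, 0)

Answer: (0, 3, 0)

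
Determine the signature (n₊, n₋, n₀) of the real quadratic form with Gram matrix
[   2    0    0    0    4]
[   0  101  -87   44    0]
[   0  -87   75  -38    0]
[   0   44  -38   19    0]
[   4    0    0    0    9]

Answer: (4, 1, 0)

Derivation:
step 0: pivot 2 → sign +
step 1: pivot 101 → sign +
step 2: pivot 6/101 → sign +
step 3: pivot -1/3 → sign −
step 4: pivot 1 → sign +
signature = (4, 1, 0)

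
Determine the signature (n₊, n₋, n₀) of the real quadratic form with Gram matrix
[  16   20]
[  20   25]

Answer: (1, 0, 1)

Derivation:
step 0: pivot 16 → sign +
step 1: row/col 1 already zero → sign 0
signature = (1, 0, 1)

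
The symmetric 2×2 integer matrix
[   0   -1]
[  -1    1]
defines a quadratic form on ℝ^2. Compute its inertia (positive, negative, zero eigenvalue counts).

Answer: (1, 1, 0)

Derivation:
step 0: pivot 1 → sign +
step 1: pivot -1 → sign −
signature = (1, 1, 0)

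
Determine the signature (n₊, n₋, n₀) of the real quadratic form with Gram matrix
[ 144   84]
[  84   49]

step 0: pivot 144 → sign +
step 1: row/col 1 already zero → sign 0
signature = (1, 0, 1)

Answer: (1, 0, 1)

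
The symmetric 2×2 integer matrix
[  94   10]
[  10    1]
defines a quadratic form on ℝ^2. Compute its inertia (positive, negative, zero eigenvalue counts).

step 0: pivot 94 → sign +
step 1: pivot -3/47 → sign −
signature = (1, 1, 0)

Answer: (1, 1, 0)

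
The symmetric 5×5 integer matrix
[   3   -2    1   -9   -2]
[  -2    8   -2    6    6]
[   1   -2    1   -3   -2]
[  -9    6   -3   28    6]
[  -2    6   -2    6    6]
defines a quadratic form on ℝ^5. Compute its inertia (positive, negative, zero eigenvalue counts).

Answer: (5, 0, 0)

Derivation:
step 0: pivot 3 → sign +
step 1: pivot 20/3 → sign +
step 2: pivot 2/5 → sign +
step 3: pivot 1 → sign +
step 4: pivot 1 → sign +
signature = (5, 0, 0)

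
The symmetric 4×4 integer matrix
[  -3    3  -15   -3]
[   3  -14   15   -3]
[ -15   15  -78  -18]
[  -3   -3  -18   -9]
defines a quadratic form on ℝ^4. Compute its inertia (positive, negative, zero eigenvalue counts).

step 0: pivot -3 → sign −
step 1: pivot -11 → sign −
step 2: pivot -3 → sign −
step 3: pivot 3/11 → sign +
signature = (1, 3, 0)

Answer: (1, 3, 0)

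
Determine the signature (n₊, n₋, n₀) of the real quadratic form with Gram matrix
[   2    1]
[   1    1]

Answer: (2, 0, 0)

Derivation:
step 0: pivot 2 → sign +
step 1: pivot 1/2 → sign +
signature = (2, 0, 0)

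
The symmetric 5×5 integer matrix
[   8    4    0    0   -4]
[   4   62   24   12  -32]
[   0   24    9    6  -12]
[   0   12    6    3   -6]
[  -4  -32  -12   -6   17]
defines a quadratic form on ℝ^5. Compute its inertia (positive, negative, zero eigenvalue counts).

Answer: (3, 1, 1)

Derivation:
step 0: pivot 8 → sign +
step 1: pivot 60 → sign +
step 2: pivot -3/5 → sign −
step 3: pivot 3 → sign +
step 4: row/col 4 already zero → sign 0
signature = (3, 1, 1)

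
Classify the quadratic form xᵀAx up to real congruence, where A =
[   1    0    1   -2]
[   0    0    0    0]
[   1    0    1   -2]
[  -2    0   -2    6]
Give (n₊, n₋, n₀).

Answer: (2, 0, 2)

Derivation:
step 0: pivot 1 → sign +
step 1: pivot 2 → sign +
step 2: row/col 2 already zero → sign 0
step 3: row/col 3 already zero → sign 0
signature = (2, 0, 2)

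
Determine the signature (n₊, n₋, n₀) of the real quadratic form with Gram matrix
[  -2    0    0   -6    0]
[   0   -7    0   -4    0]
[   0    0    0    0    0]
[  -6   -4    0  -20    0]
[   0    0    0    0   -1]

Answer: (1, 3, 1)

Derivation:
step 0: pivot -2 → sign −
step 1: pivot -7 → sign −
step 2: pivot 2/7 → sign +
step 3: pivot -1 → sign −
step 4: row/col 4 already zero → sign 0
signature = (1, 3, 1)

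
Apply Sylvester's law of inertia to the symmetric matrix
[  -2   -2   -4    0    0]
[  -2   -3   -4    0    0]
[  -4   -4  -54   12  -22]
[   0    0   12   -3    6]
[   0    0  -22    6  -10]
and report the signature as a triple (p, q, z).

Answer: (1, 3, 1)

Derivation:
step 0: pivot -2 → sign −
step 1: pivot -1 → sign −
step 2: pivot -46 → sign −
step 3: pivot 3/23 → sign +
step 4: row/col 4 already zero → sign 0
signature = (1, 3, 1)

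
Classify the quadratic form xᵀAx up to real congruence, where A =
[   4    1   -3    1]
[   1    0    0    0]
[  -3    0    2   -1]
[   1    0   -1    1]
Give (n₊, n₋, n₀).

Answer: (3, 1, 0)

Derivation:
step 0: pivot 4 → sign +
step 1: pivot -1/4 → sign −
step 2: pivot 2 → sign +
step 3: pivot 1/2 → sign +
signature = (3, 1, 0)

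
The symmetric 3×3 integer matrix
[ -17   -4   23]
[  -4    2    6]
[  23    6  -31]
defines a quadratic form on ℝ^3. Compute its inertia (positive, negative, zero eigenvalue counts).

Answer: (1, 1, 1)

Derivation:
step 0: pivot -17 → sign −
step 1: pivot 50/17 → sign +
step 2: row/col 2 already zero → sign 0
signature = (1, 1, 1)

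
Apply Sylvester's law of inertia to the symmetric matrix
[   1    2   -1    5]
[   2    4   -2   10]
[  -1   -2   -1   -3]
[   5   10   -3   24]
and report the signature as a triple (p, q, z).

step 0: pivot 1 → sign +
step 1: pivot -2 → sign −
step 2: pivot 1 → sign +
step 3: row/col 3 already zero → sign 0
signature = (2, 1, 1)

Answer: (2, 1, 1)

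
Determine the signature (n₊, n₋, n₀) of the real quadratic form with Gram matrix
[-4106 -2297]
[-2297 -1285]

step 0: pivot -4106 → sign −
step 1: pivot -1/4106 → sign −
signature = (0, 2, 0)

Answer: (0, 2, 0)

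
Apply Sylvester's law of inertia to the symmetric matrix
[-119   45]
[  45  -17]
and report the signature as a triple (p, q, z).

Answer: (1, 1, 0)

Derivation:
step 0: pivot -119 → sign −
step 1: pivot 2/119 → sign +
signature = (1, 1, 0)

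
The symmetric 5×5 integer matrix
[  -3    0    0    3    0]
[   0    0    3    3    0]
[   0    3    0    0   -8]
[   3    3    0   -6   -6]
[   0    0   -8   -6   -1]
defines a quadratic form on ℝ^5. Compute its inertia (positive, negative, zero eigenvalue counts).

Answer: (2, 3, 0)

Derivation:
step 0: pivot -3 → sign −
step 1: pivot 6 → sign +
step 2: pivot -3/2 → sign −
step 3: pivot -3 → sign −
step 4: pivot 1/3 → sign +
signature = (2, 3, 0)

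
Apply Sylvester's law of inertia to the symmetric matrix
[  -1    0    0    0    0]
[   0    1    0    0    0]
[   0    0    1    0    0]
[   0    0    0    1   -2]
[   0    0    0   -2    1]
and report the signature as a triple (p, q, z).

Answer: (3, 2, 0)

Derivation:
step 0: pivot -1 → sign −
step 1: pivot 1 → sign +
step 2: pivot 1 → sign +
step 3: pivot 1 → sign +
step 4: pivot -3 → sign −
signature = (3, 2, 0)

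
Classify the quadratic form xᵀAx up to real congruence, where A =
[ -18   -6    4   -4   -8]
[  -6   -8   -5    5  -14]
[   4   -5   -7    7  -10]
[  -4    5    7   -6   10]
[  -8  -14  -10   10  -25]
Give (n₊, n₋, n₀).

step 0: pivot -18 → sign −
step 1: pivot -6 → sign −
step 2: pivot 31/54 → sign +
step 3: pivot 1 → sign +
step 4: pivot -3/31 → sign −
signature = (2, 3, 0)

Answer: (2, 3, 0)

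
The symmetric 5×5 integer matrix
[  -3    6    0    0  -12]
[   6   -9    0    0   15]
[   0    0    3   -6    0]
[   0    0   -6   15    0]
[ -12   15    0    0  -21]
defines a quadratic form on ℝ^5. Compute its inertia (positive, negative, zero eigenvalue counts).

step 0: pivot -3 → sign −
step 1: pivot 3 → sign +
step 2: pivot 3 → sign +
step 3: pivot 3 → sign +
step 4: row/col 4 already zero → sign 0
signature = (3, 1, 1)

Answer: (3, 1, 1)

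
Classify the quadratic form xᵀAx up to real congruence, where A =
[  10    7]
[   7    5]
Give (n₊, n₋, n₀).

step 0: pivot 10 → sign +
step 1: pivot 1/10 → sign +
signature = (2, 0, 0)

Answer: (2, 0, 0)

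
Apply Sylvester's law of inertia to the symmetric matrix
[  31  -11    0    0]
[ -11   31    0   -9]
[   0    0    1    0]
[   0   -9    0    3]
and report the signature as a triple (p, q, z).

step 0: pivot 31 → sign +
step 1: pivot 840/31 → sign +
step 2: pivot 1 → sign +
step 3: pivot 3/280 → sign +
signature = (4, 0, 0)

Answer: (4, 0, 0)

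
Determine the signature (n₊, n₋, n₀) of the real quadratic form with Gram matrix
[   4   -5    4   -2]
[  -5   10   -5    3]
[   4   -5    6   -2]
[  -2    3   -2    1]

step 0: pivot 4 → sign +
step 1: pivot 15/4 → sign +
step 2: pivot 2 → sign +
step 3: pivot -1/15 → sign −
signature = (3, 1, 0)

Answer: (3, 1, 0)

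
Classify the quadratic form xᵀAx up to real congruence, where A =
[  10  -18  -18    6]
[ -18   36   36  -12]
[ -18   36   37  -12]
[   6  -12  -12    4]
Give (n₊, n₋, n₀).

step 0: pivot 10 → sign +
step 1: pivot 18/5 → sign +
step 2: pivot 1 → sign +
step 3: row/col 3 already zero → sign 0
signature = (3, 0, 1)

Answer: (3, 0, 1)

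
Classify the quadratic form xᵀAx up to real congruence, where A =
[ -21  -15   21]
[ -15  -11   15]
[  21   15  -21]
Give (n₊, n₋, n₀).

Answer: (0, 2, 1)

Derivation:
step 0: pivot -21 → sign −
step 1: pivot -2/7 → sign −
step 2: row/col 2 already zero → sign 0
signature = (0, 2, 1)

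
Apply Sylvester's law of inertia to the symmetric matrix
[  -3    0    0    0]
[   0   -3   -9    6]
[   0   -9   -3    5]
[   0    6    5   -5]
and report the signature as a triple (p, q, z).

step 0: pivot -3 → sign −
step 1: pivot -3 → sign −
step 2: pivot 24 → sign +
step 3: pivot -1/24 → sign −
signature = (1, 3, 0)

Answer: (1, 3, 0)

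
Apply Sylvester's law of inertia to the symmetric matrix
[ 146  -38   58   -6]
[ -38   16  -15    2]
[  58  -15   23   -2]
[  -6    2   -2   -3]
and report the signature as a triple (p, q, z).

step 0: pivot 146 → sign +
step 1: pivot 446/73 → sign +
step 2: pivot -19/446 → sign −
step 3: pivot 1/19 → sign +
signature = (3, 1, 0)

Answer: (3, 1, 0)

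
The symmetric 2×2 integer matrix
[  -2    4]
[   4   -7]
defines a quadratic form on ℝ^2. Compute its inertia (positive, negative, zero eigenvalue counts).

Answer: (1, 1, 0)

Derivation:
step 0: pivot -2 → sign −
step 1: pivot 1 → sign +
signature = (1, 1, 0)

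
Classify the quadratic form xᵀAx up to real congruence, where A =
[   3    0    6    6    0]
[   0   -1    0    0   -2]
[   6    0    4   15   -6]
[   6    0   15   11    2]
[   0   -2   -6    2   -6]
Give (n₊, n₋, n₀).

step 0: pivot 3 → sign +
step 1: pivot -1 → sign −
step 2: pivot -8 → sign −
step 3: pivot 1/8 → sign +
step 4: pivot 2 → sign +
signature = (3, 2, 0)

Answer: (3, 2, 0)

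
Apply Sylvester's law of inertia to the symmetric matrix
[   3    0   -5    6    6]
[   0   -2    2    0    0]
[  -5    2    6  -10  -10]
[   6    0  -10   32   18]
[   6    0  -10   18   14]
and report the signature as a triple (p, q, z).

step 0: pivot 3 → sign +
step 1: pivot -2 → sign −
step 2: pivot -1/3 → sign −
step 3: pivot 20 → sign +
step 4: pivot 1/5 → sign +
signature = (3, 2, 0)

Answer: (3, 2, 0)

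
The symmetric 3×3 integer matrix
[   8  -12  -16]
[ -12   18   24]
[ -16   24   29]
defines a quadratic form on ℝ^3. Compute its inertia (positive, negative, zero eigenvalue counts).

step 0: pivot 8 → sign +
step 1: pivot -3 → sign −
step 2: row/col 2 already zero → sign 0
signature = (1, 1, 1)

Answer: (1, 1, 1)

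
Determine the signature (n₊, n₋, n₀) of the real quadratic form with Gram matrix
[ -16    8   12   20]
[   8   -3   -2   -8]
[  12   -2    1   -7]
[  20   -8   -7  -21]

step 0: pivot -16 → sign −
step 1: pivot 1 → sign +
step 2: pivot -6 → sign −
step 3: row/col 3 already zero → sign 0
signature = (1, 2, 1)

Answer: (1, 2, 1)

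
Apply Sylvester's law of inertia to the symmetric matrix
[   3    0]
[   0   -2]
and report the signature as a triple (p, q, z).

step 0: pivot 3 → sign +
step 1: pivot -2 → sign −
signature = (1, 1, 0)

Answer: (1, 1, 0)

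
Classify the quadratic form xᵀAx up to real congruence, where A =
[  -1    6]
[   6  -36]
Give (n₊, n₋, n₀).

Answer: (0, 1, 1)

Derivation:
step 0: pivot -1 → sign −
step 1: row/col 1 already zero → sign 0
signature = (0, 1, 1)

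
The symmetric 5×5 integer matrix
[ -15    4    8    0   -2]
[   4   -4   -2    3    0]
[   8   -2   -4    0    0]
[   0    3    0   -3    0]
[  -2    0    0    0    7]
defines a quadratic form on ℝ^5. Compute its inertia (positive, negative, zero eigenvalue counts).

Answer: (2, 2, 1)

Derivation:
step 0: pivot -15 → sign −
step 1: pivot -44/15 → sign −
step 2: pivot 3/11 → sign +
step 3: pivot 3 → sign +
step 4: row/col 4 already zero → sign 0
signature = (2, 2, 1)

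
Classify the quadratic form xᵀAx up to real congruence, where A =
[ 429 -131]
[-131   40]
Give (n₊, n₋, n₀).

Answer: (1, 1, 0)

Derivation:
step 0: pivot 429 → sign +
step 1: pivot -1/429 → sign −
signature = (1, 1, 0)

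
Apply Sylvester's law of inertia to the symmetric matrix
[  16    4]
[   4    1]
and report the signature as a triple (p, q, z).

step 0: pivot 16 → sign +
step 1: row/col 1 already zero → sign 0
signature = (1, 0, 1)

Answer: (1, 0, 1)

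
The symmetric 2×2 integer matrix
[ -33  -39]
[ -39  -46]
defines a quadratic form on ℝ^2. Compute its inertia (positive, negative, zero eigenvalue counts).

step 0: pivot -33 → sign −
step 1: pivot 1/11 → sign +
signature = (1, 1, 0)

Answer: (1, 1, 0)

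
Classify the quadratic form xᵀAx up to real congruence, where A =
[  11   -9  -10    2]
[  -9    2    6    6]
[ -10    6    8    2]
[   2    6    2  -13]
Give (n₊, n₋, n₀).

Answer: (1, 2, 1)

Derivation:
step 0: pivot 11 → sign +
step 1: pivot -59/11 → sign −
step 2: pivot -12/59 → sign −
step 3: row/col 3 already zero → sign 0
signature = (1, 2, 1)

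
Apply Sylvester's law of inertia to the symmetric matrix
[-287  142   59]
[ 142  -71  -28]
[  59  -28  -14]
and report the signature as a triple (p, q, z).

step 0: pivot -287 → sign −
step 1: pivot -213/287 → sign −
step 2: pivot 3/71 → sign +
signature = (1, 2, 0)

Answer: (1, 2, 0)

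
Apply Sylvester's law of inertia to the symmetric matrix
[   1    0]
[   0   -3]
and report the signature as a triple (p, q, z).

Answer: (1, 1, 0)

Derivation:
step 0: pivot 1 → sign +
step 1: pivot -3 → sign −
signature = (1, 1, 0)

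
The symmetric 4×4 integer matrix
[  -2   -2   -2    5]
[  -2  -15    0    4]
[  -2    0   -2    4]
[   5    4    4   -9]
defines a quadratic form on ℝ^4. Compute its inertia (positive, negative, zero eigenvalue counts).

Answer: (1, 3, 0)

Derivation:
step 0: pivot -2 → sign −
step 1: pivot -13 → sign −
step 2: pivot 4/13 → sign +
step 3: pivot -3/4 → sign −
signature = (1, 3, 0)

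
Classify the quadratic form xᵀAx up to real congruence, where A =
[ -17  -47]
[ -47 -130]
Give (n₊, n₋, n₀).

Answer: (0, 2, 0)

Derivation:
step 0: pivot -17 → sign −
step 1: pivot -1/17 → sign −
signature = (0, 2, 0)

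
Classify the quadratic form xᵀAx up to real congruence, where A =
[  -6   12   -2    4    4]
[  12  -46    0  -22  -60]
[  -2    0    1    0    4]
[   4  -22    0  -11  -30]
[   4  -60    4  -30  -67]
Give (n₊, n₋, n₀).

step 0: pivot -6 → sign −
step 1: pivot -22 → sign −
step 2: pivot 79/33 → sign +
step 3: pivot -3/79 → sign −
step 4: pivot 1 → sign +
signature = (2, 3, 0)

Answer: (2, 3, 0)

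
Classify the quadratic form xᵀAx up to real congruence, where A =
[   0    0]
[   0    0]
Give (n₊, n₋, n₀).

Answer: (0, 0, 2)

Derivation:
step 0: row/col 0 already zero → sign 0
step 1: row/col 1 already zero → sign 0
signature = (0, 0, 2)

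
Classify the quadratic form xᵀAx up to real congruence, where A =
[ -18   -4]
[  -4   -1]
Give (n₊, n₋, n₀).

Answer: (0, 2, 0)

Derivation:
step 0: pivot -18 → sign −
step 1: pivot -1/9 → sign −
signature = (0, 2, 0)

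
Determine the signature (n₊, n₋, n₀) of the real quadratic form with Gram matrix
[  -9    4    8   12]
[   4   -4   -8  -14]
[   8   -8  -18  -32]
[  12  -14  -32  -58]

Answer: (0, 4, 0)

Derivation:
step 0: pivot -9 → sign −
step 1: pivot -20/9 → sign −
step 2: pivot -2 → sign −
step 3: pivot -1/5 → sign −
signature = (0, 4, 0)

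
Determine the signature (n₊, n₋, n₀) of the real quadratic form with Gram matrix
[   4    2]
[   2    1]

Answer: (1, 0, 1)

Derivation:
step 0: pivot 4 → sign +
step 1: row/col 1 already zero → sign 0
signature = (1, 0, 1)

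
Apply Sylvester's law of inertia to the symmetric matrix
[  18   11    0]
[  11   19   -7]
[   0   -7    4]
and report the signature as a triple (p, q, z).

Answer: (3, 0, 0)

Derivation:
step 0: pivot 18 → sign +
step 1: pivot 221/18 → sign +
step 2: pivot 2/221 → sign +
signature = (3, 0, 0)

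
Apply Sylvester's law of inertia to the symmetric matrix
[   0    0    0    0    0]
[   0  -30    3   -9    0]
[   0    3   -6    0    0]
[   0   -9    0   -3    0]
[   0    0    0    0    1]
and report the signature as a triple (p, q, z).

step 0: pivot -30 → sign −
step 1: pivot -57/10 → sign −
step 2: pivot -3/19 → sign −
step 3: pivot 1 → sign +
step 4: row/col 4 already zero → sign 0
signature = (1, 3, 1)

Answer: (1, 3, 1)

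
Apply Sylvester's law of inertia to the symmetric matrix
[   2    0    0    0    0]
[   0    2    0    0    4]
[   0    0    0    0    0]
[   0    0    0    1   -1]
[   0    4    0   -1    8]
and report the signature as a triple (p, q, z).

step 0: pivot 2 → sign +
step 1: pivot 2 → sign +
step 2: pivot 1 → sign +
step 3: pivot -1 → sign −
step 4: row/col 4 already zero → sign 0
signature = (3, 1, 1)

Answer: (3, 1, 1)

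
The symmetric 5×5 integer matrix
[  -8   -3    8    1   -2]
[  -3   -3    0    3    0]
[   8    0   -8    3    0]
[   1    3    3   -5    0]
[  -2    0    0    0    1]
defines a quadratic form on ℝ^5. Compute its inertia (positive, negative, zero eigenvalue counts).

Answer: (2, 3, 0)

Derivation:
step 0: pivot -8 → sign −
step 1: pivot -15/8 → sign −
step 2: pivot 24/5 → sign +
step 3: pivot -29/24 → sign −
step 4: pivot 1/29 → sign +
signature = (2, 3, 0)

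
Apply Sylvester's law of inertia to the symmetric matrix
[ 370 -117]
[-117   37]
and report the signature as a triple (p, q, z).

Answer: (2, 0, 0)

Derivation:
step 0: pivot 370 → sign +
step 1: pivot 1/370 → sign +
signature = (2, 0, 0)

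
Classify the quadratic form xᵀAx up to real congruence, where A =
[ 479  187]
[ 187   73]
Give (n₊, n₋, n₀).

step 0: pivot 479 → sign +
step 1: pivot -2/479 → sign −
signature = (1, 1, 0)

Answer: (1, 1, 0)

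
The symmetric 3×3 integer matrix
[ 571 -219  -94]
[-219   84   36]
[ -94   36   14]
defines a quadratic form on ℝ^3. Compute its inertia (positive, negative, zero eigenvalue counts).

Answer: (2, 1, 0)

Derivation:
step 0: pivot 571 → sign +
step 1: pivot 3/571 → sign +
step 2: pivot -2 → sign −
signature = (2, 1, 0)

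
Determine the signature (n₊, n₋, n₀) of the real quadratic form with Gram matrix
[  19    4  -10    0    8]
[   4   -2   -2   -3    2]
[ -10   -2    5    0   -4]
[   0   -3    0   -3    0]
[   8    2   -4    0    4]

Answer: (2, 2, 1)

Derivation:
step 0: pivot 19 → sign +
step 1: pivot -54/19 → sign −
step 2: pivot -7/27 → sign −
step 3: pivot 3/14 → sign +
step 4: row/col 4 already zero → sign 0
signature = (2, 2, 1)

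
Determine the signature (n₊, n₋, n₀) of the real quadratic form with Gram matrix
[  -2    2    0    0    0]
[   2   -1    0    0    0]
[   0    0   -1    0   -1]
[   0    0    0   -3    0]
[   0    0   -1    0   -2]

step 0: pivot -2 → sign −
step 1: pivot 1 → sign +
step 2: pivot -1 → sign −
step 3: pivot -3 → sign −
step 4: pivot -1 → sign −
signature = (1, 4, 0)

Answer: (1, 4, 0)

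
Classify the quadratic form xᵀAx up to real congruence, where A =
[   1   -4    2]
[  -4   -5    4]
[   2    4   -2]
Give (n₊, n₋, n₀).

Answer: (2, 1, 0)

Derivation:
step 0: pivot 1 → sign +
step 1: pivot -21 → sign −
step 2: pivot 6/7 → sign +
signature = (2, 1, 0)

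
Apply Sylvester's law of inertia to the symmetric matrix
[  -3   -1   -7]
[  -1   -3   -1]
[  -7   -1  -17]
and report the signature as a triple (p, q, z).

Answer: (0, 2, 1)

Derivation:
step 0: pivot -3 → sign −
step 1: pivot -8/3 → sign −
step 2: row/col 2 already zero → sign 0
signature = (0, 2, 1)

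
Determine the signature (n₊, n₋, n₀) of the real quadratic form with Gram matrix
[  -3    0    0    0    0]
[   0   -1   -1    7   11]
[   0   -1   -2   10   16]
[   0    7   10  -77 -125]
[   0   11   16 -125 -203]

step 0: pivot -3 → sign −
step 1: pivot -1 → sign −
step 2: pivot -1 → sign −
step 3: pivot -19 → sign −
step 4: pivot 6/19 → sign +
signature = (1, 4, 0)

Answer: (1, 4, 0)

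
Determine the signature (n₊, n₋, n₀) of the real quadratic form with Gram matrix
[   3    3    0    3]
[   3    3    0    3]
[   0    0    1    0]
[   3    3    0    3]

step 0: pivot 3 → sign +
step 1: pivot 1 → sign +
step 2: row/col 2 already zero → sign 0
step 3: row/col 3 already zero → sign 0
signature = (2, 0, 2)

Answer: (2, 0, 2)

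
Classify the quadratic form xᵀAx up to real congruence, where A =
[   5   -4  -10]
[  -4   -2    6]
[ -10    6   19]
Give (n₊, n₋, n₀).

step 0: pivot 5 → sign +
step 1: pivot -26/5 → sign −
step 2: pivot -3/13 → sign −
signature = (1, 2, 0)

Answer: (1, 2, 0)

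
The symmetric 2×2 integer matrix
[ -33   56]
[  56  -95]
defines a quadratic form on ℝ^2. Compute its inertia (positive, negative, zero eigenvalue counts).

Answer: (1, 1, 0)

Derivation:
step 0: pivot -33 → sign −
step 1: pivot 1/33 → sign +
signature = (1, 1, 0)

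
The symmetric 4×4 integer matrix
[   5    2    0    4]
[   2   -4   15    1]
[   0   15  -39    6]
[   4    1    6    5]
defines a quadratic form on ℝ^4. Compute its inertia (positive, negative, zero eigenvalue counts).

step 0: pivot 5 → sign +
step 1: pivot -24/5 → sign −
step 2: pivot 63/8 → sign +
step 3: pivot -2/7 → sign −
signature = (2, 2, 0)

Answer: (2, 2, 0)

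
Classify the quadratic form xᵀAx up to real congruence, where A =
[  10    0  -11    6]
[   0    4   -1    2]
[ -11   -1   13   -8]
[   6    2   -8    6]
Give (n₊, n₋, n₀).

step 0: pivot 10 → sign +
step 1: pivot 4 → sign +
step 2: pivot 13/20 → sign +
step 3: pivot 2/13 → sign +
signature = (4, 0, 0)

Answer: (4, 0, 0)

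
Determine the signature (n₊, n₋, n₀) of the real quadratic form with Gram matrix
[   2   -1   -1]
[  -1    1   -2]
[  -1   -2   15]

step 0: pivot 2 → sign +
step 1: pivot 1/2 → sign +
step 2: pivot 2 → sign +
signature = (3, 0, 0)

Answer: (3, 0, 0)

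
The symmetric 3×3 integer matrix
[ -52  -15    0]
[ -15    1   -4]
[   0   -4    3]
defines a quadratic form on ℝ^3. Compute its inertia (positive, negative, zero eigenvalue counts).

Answer: (1, 2, 0)

Derivation:
step 0: pivot -52 → sign −
step 1: pivot 277/52 → sign +
step 2: pivot -1/277 → sign −
signature = (1, 2, 0)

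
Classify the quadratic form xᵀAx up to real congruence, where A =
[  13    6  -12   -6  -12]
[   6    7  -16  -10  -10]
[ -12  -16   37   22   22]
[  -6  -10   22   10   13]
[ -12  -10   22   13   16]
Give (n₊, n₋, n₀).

Answer: (4, 1, 0)

Derivation:
step 0: pivot 13 → sign +
step 1: pivot 55/13 → sign +
step 2: pivot 3/55 → sign +
step 3: pivot -42 → sign −
step 4: pivot 3/14 → sign +
signature = (4, 1, 0)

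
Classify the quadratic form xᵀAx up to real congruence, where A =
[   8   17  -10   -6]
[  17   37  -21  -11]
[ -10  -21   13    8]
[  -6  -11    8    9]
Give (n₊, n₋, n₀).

step 0: pivot 8 → sign +
step 1: pivot 7/8 → sign +
step 2: pivot 3/7 → sign +
step 3: pivot 1 → sign +
signature = (4, 0, 0)

Answer: (4, 0, 0)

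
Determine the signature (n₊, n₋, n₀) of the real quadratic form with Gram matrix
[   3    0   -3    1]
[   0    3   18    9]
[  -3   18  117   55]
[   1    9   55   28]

Answer: (3, 0, 1)

Derivation:
step 0: pivot 3 → sign +
step 1: pivot 3 → sign +
step 2: pivot 6 → sign +
step 3: row/col 3 already zero → sign 0
signature = (3, 0, 1)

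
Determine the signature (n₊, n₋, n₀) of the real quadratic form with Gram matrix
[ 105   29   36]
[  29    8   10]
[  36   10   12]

step 0: pivot 105 → sign +
step 1: pivot -1/105 → sign −
step 2: row/col 2 already zero → sign 0
signature = (1, 1, 1)

Answer: (1, 1, 1)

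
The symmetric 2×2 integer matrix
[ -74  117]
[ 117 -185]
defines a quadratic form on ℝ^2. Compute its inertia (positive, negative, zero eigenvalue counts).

step 0: pivot -74 → sign −
step 1: pivot -1/74 → sign −
signature = (0, 2, 0)

Answer: (0, 2, 0)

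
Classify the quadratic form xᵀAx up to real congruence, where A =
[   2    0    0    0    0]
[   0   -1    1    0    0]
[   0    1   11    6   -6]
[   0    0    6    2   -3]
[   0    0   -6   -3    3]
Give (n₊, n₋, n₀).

step 0: pivot 2 → sign +
step 1: pivot -1 → sign −
step 2: pivot 12 → sign +
step 3: pivot -1 → sign −
step 4: row/col 4 already zero → sign 0
signature = (2, 2, 1)

Answer: (2, 2, 1)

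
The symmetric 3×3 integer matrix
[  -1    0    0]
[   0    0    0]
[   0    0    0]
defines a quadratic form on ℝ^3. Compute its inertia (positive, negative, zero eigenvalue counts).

Answer: (0, 1, 2)

Derivation:
step 0: pivot -1 → sign −
step 1: row/col 1 already zero → sign 0
step 2: row/col 2 already zero → sign 0
signature = (0, 1, 2)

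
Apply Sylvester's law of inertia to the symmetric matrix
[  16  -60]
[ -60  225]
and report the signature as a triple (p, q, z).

Answer: (1, 0, 1)

Derivation:
step 0: pivot 16 → sign +
step 1: row/col 1 already zero → sign 0
signature = (1, 0, 1)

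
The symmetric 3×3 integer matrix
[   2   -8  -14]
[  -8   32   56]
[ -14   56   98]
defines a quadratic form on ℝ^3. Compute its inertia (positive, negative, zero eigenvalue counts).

step 0: pivot 2 → sign +
step 1: row/col 1 already zero → sign 0
step 2: row/col 2 already zero → sign 0
signature = (1, 0, 2)

Answer: (1, 0, 2)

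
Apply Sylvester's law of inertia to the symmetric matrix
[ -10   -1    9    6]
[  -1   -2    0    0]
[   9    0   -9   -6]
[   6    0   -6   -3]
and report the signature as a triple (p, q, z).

step 0: pivot -10 → sign −
step 1: pivot -19/10 → sign −
step 2: pivot -9/19 → sign −
step 3: pivot 1 → sign +
signature = (1, 3, 0)

Answer: (1, 3, 0)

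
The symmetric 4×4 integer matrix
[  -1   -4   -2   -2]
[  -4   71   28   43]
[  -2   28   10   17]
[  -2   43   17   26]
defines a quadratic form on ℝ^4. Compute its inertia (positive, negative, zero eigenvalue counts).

step 0: pivot -1 → sign −
step 1: pivot 87 → sign +
step 2: pivot -26/29 → sign −
step 3: pivot 3/26 → sign +
signature = (2, 2, 0)

Answer: (2, 2, 0)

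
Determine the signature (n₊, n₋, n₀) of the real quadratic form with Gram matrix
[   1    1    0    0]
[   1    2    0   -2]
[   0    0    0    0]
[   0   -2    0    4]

step 0: pivot 1 → sign +
step 1: pivot 1 → sign +
step 2: row/col 2 already zero → sign 0
step 3: row/col 3 already zero → sign 0
signature = (2, 0, 2)

Answer: (2, 0, 2)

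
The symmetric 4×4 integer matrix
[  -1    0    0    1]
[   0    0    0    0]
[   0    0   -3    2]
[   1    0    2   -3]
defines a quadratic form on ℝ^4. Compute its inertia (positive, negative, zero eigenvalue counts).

Answer: (0, 3, 1)

Derivation:
step 0: pivot -1 → sign −
step 1: pivot -3 → sign −
step 2: pivot -2/3 → sign −
step 3: row/col 3 already zero → sign 0
signature = (0, 3, 1)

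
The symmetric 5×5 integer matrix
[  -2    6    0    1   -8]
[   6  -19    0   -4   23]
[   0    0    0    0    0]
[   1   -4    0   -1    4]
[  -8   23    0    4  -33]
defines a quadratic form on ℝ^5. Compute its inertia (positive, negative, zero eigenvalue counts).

Answer: (1, 3, 1)

Derivation:
step 0: pivot -2 → sign −
step 1: pivot -1 → sign −
step 2: pivot 1/2 → sign +
step 3: pivot -2 → sign −
step 4: row/col 4 already zero → sign 0
signature = (1, 3, 1)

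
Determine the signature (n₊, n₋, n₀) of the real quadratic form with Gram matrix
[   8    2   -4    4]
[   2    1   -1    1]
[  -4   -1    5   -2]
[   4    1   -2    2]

Answer: (3, 0, 1)

Derivation:
step 0: pivot 8 → sign +
step 1: pivot 1/2 → sign +
step 2: pivot 3 → sign +
step 3: row/col 3 already zero → sign 0
signature = (3, 0, 1)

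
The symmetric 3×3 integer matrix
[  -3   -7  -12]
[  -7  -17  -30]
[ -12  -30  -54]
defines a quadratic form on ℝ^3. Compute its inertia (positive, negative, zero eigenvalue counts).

step 0: pivot -3 → sign −
step 1: pivot -2/3 → sign −
step 2: row/col 2 already zero → sign 0
signature = (0, 2, 1)

Answer: (0, 2, 1)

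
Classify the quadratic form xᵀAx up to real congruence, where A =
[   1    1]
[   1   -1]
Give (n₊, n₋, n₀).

step 0: pivot 1 → sign +
step 1: pivot -2 → sign −
signature = (1, 1, 0)

Answer: (1, 1, 0)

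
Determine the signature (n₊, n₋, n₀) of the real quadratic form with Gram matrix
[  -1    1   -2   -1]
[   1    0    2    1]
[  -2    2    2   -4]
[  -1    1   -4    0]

Answer: (3, 1, 0)

Derivation:
step 0: pivot -1 → sign −
step 1: pivot 1 → sign +
step 2: pivot 6 → sign +
step 3: pivot 1/3 → sign +
signature = (3, 1, 0)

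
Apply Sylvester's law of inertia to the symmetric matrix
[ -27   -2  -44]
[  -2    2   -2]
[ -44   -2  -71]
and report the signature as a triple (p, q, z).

step 0: pivot -27 → sign −
step 1: pivot 58/27 → sign +
step 2: pivot -1/29 → sign −
signature = (1, 2, 0)

Answer: (1, 2, 0)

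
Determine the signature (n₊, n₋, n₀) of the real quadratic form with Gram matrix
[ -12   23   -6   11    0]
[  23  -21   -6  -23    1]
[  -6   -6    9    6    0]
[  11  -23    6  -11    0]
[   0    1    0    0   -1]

step 0: pivot -12 → sign −
step 1: pivot 277/12 → sign +
step 2: pivot -351/277 → sign −
step 3: pivot -14/39 → sign −
step 4: pivot 1/14 → sign +
signature = (2, 3, 0)

Answer: (2, 3, 0)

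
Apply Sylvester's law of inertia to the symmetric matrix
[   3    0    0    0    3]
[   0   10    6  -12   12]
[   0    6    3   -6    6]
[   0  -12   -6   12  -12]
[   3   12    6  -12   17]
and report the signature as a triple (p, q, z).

step 0: pivot 3 → sign +
step 1: pivot 10 → sign +
step 2: pivot -3/5 → sign −
step 3: pivot 2 → sign +
step 4: row/col 4 already zero → sign 0
signature = (3, 1, 1)

Answer: (3, 1, 1)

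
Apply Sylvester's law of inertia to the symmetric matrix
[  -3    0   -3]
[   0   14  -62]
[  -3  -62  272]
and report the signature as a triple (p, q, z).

Answer: (2, 1, 0)

Derivation:
step 0: pivot -3 → sign −
step 1: pivot 14 → sign +
step 2: pivot 3/7 → sign +
signature = (2, 1, 0)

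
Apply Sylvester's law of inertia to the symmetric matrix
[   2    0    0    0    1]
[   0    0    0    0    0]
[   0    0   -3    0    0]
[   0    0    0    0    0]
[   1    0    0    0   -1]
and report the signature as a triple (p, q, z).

Answer: (1, 2, 2)

Derivation:
step 0: pivot 2 → sign +
step 1: pivot -3 → sign −
step 2: pivot -3/2 → sign −
step 3: row/col 3 already zero → sign 0
step 4: row/col 4 already zero → sign 0
signature = (1, 2, 2)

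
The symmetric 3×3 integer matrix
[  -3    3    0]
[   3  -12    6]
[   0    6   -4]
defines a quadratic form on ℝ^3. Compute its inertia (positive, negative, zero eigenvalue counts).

Answer: (0, 2, 1)

Derivation:
step 0: pivot -3 → sign −
step 1: pivot -9 → sign −
step 2: row/col 2 already zero → sign 0
signature = (0, 2, 1)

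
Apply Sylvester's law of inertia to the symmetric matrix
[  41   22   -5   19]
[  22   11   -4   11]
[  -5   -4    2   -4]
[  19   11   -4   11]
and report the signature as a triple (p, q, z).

step 0: pivot 41 → sign +
step 1: pivot -33/41 → sign −
step 2: pivot 39/11 → sign +
step 3: pivot 6/13 → sign +
signature = (3, 1, 0)

Answer: (3, 1, 0)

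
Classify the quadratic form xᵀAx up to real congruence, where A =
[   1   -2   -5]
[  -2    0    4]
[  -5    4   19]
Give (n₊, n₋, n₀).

Answer: (2, 1, 0)

Derivation:
step 0: pivot 1 → sign +
step 1: pivot -4 → sign −
step 2: pivot 3 → sign +
signature = (2, 1, 0)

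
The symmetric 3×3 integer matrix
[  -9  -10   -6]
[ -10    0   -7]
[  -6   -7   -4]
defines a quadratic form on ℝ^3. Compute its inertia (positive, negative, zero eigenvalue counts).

Answer: (1, 2, 0)

Derivation:
step 0: pivot -9 → sign −
step 1: pivot 100/9 → sign +
step 2: pivot -1/100 → sign −
signature = (1, 2, 0)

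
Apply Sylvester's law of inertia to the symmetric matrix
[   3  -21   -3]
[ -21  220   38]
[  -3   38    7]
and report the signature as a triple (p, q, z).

Answer: (3, 0, 0)

Derivation:
step 0: pivot 3 → sign +
step 1: pivot 73 → sign +
step 2: pivot 3/73 → sign +
signature = (3, 0, 0)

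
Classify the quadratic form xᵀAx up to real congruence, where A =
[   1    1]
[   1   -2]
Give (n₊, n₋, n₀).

Answer: (1, 1, 0)

Derivation:
step 0: pivot 1 → sign +
step 1: pivot -3 → sign −
signature = (1, 1, 0)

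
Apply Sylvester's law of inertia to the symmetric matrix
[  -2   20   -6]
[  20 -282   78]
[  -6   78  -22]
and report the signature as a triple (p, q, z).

step 0: pivot -2 → sign −
step 1: pivot -82 → sign −
step 2: pivot -2/41 → sign −
signature = (0, 3, 0)

Answer: (0, 3, 0)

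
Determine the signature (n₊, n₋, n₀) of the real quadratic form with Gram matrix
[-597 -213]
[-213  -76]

Answer: (0, 2, 0)

Derivation:
step 0: pivot -597 → sign −
step 1: pivot -1/199 → sign −
signature = (0, 2, 0)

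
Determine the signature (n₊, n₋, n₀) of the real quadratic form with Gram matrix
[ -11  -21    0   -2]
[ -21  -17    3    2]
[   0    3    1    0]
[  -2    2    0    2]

Answer: (2, 2, 0)

Derivation:
step 0: pivot -11 → sign −
step 1: pivot 254/11 → sign +
step 2: pivot 155/254 → sign +
step 3: pivot -6/155 → sign −
signature = (2, 2, 0)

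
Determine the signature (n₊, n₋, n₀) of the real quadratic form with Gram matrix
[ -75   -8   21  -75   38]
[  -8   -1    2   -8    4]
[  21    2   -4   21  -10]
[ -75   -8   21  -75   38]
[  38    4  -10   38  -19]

step 0: pivot -75 → sign −
step 1: pivot -11/75 → sign −
step 2: pivot 25/11 → sign +
step 3: pivot 1/25 → sign +
step 4: row/col 4 already zero → sign 0
signature = (2, 2, 1)

Answer: (2, 2, 1)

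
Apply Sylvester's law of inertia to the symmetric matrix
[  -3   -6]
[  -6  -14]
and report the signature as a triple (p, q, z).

Answer: (0, 2, 0)

Derivation:
step 0: pivot -3 → sign −
step 1: pivot -2 → sign −
signature = (0, 2, 0)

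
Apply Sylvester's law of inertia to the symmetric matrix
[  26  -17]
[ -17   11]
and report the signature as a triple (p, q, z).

step 0: pivot 26 → sign +
step 1: pivot -3/26 → sign −
signature = (1, 1, 0)

Answer: (1, 1, 0)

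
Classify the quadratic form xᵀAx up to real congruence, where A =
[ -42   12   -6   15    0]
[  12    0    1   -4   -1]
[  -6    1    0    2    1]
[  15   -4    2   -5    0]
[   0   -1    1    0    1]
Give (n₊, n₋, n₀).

step 0: pivot -42 → sign −
step 1: pivot 24/7 → sign +
step 2: pivot 17/24 → sign +
step 3: pivot 11/34 → sign +
step 4: pivot -3/11 → sign −
signature = (3, 2, 0)

Answer: (3, 2, 0)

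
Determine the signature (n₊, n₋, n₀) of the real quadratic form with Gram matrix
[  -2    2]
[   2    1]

step 0: pivot -2 → sign −
step 1: pivot 3 → sign +
signature = (1, 1, 0)

Answer: (1, 1, 0)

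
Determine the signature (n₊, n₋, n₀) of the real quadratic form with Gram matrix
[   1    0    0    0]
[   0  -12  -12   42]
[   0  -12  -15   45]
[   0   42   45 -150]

step 0: pivot 1 → sign +
step 1: pivot -12 → sign −
step 2: pivot -3 → sign −
step 3: row/col 3 already zero → sign 0
signature = (1, 2, 1)

Answer: (1, 2, 1)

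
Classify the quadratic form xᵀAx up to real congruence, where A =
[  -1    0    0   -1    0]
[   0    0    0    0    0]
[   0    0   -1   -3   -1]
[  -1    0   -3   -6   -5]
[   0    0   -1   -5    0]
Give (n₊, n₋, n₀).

Answer: (1, 2, 2)

Derivation:
step 0: pivot -1 → sign −
step 1: pivot -1 → sign −
step 2: pivot 4 → sign +
step 3: row/col 3 already zero → sign 0
step 4: row/col 4 already zero → sign 0
signature = (1, 2, 2)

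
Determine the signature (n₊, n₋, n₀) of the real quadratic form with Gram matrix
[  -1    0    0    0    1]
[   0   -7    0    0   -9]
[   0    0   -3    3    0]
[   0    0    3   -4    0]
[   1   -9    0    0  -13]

step 0: pivot -1 → sign −
step 1: pivot -7 → sign −
step 2: pivot -3 → sign −
step 3: pivot -1 → sign −
step 4: pivot -3/7 → sign −
signature = (0, 5, 0)

Answer: (0, 5, 0)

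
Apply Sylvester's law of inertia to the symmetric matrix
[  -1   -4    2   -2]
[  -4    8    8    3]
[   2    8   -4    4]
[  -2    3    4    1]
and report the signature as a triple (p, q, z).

step 0: pivot -1 → sign −
step 1: pivot 24 → sign +
step 2: pivot -1/24 → sign −
step 3: row/col 3 already zero → sign 0
signature = (1, 2, 1)

Answer: (1, 2, 1)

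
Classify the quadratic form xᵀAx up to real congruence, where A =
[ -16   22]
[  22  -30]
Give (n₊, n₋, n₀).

Answer: (1, 1, 0)

Derivation:
step 0: pivot -16 → sign −
step 1: pivot 1/4 → sign +
signature = (1, 1, 0)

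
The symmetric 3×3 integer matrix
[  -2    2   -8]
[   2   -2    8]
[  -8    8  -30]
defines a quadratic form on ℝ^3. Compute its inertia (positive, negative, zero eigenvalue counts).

step 0: pivot -2 → sign −
step 1: pivot 2 → sign +
step 2: row/col 2 already zero → sign 0
signature = (1, 1, 1)

Answer: (1, 1, 1)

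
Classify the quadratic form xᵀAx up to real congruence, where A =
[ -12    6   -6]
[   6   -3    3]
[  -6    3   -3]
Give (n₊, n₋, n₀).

Answer: (0, 1, 2)

Derivation:
step 0: pivot -12 → sign −
step 1: row/col 1 already zero → sign 0
step 2: row/col 2 already zero → sign 0
signature = (0, 1, 2)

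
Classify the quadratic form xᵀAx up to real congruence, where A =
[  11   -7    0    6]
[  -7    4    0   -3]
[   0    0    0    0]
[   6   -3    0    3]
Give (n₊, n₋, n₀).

step 0: pivot 11 → sign +
step 1: pivot -5/11 → sign −
step 2: pivot 6/5 → sign +
step 3: row/col 3 already zero → sign 0
signature = (2, 1, 1)

Answer: (2, 1, 1)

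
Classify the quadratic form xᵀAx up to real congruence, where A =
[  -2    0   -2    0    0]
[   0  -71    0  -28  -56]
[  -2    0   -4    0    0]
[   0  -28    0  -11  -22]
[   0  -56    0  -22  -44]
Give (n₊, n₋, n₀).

step 0: pivot -2 → sign −
step 1: pivot -71 → sign −
step 2: pivot -2 → sign −
step 3: pivot 3/71 → sign +
step 4: row/col 4 already zero → sign 0
signature = (1, 3, 1)

Answer: (1, 3, 1)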